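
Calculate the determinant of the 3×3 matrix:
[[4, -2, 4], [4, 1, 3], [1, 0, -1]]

Expansion along first row:
det = 4·det([[1,3],[0,-1]]) - -2·det([[4,3],[1,-1]]) + 4·det([[4,1],[1,0]])
    = 4·(1·-1 - 3·0) - -2·(4·-1 - 3·1) + 4·(4·0 - 1·1)
    = 4·-1 - -2·-7 + 4·-1
    = -4 + -14 + -4 = -22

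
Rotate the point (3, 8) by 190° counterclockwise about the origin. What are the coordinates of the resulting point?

Rotation matrix for 190°: [[cos 190°, -sin 190°], [sin 190°, cos 190°]] ≈ [[-0.984808, 0.173648], [-0.173648, -0.984808]]
[[-0.984808, 0.173648], [-0.173648, -0.984808]] × [3, 8]ᵀ ≈ [-1.5652, -8.3994]ᵀ
Result: (-1.5652, -8.3994)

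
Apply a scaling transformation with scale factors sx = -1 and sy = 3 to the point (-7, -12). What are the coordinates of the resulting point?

Scaling matrix:
[[-1, 0], [0, 3]]
Result: (-7 × -1, -12 × 3) = (7, -36)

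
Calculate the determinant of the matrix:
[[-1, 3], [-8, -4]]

For a 2×2 matrix [[a, b], [c, d]], det = ad - bc
det = (-1)(-4) - (3)(-8) = 4 - -24 = 28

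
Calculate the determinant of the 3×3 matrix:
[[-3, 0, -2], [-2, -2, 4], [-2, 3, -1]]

Expansion along first row:
det = -3·det([[-2,4],[3,-1]]) - 0·det([[-2,4],[-2,-1]]) + -2·det([[-2,-2],[-2,3]])
    = -3·(-2·-1 - 4·3) - 0·(-2·-1 - 4·-2) + -2·(-2·3 - -2·-2)
    = -3·-10 - 0·10 + -2·-10
    = 30 + 0 + 20 = 50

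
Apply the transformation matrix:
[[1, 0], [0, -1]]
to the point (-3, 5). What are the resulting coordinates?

Matrix multiplication:
[[1, 0], [0, -1]] × [-3, 5]ᵀ
= [(1)(-3) + (0)(5), (0)(-3) + (-1)(5)]ᵀ
= [-3, -5]ᵀ
Result: (-3, -5)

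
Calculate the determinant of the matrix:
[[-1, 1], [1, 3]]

For a 2×2 matrix [[a, b], [c, d]], det = ad - bc
det = (-1)(3) - (1)(1) = -3 - 1 = -4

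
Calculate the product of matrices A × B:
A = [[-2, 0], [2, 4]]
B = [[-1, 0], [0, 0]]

Matrix multiplication:
C[0][0] = -2×-1 + 0×0 = 2
C[0][1] = -2×0 + 0×0 = 0
C[1][0] = 2×-1 + 4×0 = -2
C[1][1] = 2×0 + 4×0 = 0
Result: [[2, 0], [-2, 0]]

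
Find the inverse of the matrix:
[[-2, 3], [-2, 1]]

For [[a,b],[c,d]], inverse = (1/det)·[[d,-b],[-c,a]]
det = (-2)(1) - (3)(-2) = -2 - -6 = 4
Inverse = (1/4)·[[1, -3], [2, -2]]
= [[1/4, -3/4], [1/2, -1/2]]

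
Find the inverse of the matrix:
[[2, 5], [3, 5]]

For [[a,b],[c,d]], inverse = (1/det)·[[d,-b],[-c,a]]
det = (2)(5) - (5)(3) = 10 - 15 = -5
Inverse = (1/-5)·[[5, -5], [-3, 2]]
= [[-1, 1], [3/5, -2/5]]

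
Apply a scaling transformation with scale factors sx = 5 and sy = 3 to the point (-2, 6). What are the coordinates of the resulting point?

Scaling matrix:
[[5, 0], [0, 3]]
Result: (-2 × 5, 6 × 3) = (-10, 18)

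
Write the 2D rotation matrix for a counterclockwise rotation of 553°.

Rotation matrix formula: [[cos θ, -sin θ], [sin θ, cos θ]]
For θ = 553°:
cos(553°) = -0.9744
sin(553°) = -0.2250
Result: [[-0.9744, 0.2250], [-0.2250, -0.9744]]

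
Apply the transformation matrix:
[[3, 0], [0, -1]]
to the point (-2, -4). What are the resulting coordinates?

Matrix multiplication:
[[3, 0], [0, -1]] × [-2, -4]ᵀ
= [(3)(-2) + (0)(-4), (0)(-2) + (-1)(-4)]ᵀ
= [-6, 4]ᵀ
Result: (-6, 4)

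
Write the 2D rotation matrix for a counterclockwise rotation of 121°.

Rotation matrix formula: [[cos θ, -sin θ], [sin θ, cos θ]]
For θ = 121°:
cos(121°) = -0.5150
sin(121°) = 0.8572
Result: [[-0.5150, -0.8572], [0.8572, -0.5150]]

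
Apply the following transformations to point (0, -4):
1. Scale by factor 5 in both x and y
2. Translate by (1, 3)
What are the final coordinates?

Step 1: Scale (0, -4) by 5 → (0, -20)
Step 2: Translate by (1, 3) → (1, -17)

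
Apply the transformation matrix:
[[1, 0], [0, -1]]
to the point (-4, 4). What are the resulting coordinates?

Matrix multiplication:
[[1, 0], [0, -1]] × [-4, 4]ᵀ
= [(1)(-4) + (0)(4), (0)(-4) + (-1)(4)]ᵀ
= [-4, -4]ᵀ
Result: (-4, -4)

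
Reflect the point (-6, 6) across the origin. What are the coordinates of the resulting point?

Reflection across origin: (-6, 6) → (6, -6)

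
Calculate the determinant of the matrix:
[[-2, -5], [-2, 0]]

For a 2×2 matrix [[a, b], [c, d]], det = ad - bc
det = (-2)(0) - (-5)(-2) = 0 - 10 = -10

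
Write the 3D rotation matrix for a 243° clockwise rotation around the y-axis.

Rotation matrix for clockwise 243° around y-axis:
A clockwise rotation by 243° is a counterclockwise rotation by -243°.
cos(-243°) = -0.4540, sin(-243°) = 0.8910
Result: [[-0.4540, 0, 0.8910], [0, 1, 0], [-0.8910, 0, -0.4540]]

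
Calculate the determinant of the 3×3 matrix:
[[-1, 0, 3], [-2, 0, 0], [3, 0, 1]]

Expansion along first row:
det = -1·det([[0,0],[0,1]]) - 0·det([[-2,0],[3,1]]) + 3·det([[-2,0],[3,0]])
    = -1·(0·1 - 0·0) - 0·(-2·1 - 0·3) + 3·(-2·0 - 0·3)
    = -1·0 - 0·-2 + 3·0
    = 0 + 0 + 0 = 0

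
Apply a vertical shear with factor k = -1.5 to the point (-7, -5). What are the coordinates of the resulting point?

Shear matrix for vertical shear with factor k = -1.5:
[[1, 0], [-1.50, 1]]
Result: (-7, -5) → (-7, 5.5)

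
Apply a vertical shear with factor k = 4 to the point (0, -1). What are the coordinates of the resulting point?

Shear matrix for vertical shear with factor k = 4:
[[1, 0], [4, 1]]
Result: (0, -1) → (0, -1)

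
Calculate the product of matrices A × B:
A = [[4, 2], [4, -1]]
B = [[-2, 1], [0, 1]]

Matrix multiplication:
C[0][0] = 4×-2 + 2×0 = -8
C[0][1] = 4×1 + 2×1 = 6
C[1][0] = 4×-2 + -1×0 = -8
C[1][1] = 4×1 + -1×1 = 3
Result: [[-8, 6], [-8, 3]]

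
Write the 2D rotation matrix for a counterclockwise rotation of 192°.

Rotation matrix formula: [[cos θ, -sin θ], [sin θ, cos θ]]
For θ = 192°:
cos(192°) = -0.9781
sin(192°) = -0.2079
Result: [[-0.9781, 0.2079], [-0.2079, -0.9781]]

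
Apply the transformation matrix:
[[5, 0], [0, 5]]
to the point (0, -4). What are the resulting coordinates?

Matrix multiplication:
[[5, 0], [0, 5]] × [0, -4]ᵀ
= [(5)(0) + (0)(-4), (0)(0) + (5)(-4)]ᵀ
= [0, -20]ᵀ
Result: (0, -20)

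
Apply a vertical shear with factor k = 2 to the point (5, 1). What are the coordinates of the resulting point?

Shear matrix for vertical shear with factor k = 2:
[[1, 0], [2, 1]]
Result: (5, 1) → (5, 11)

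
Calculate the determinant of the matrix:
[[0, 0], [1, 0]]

For a 2×2 matrix [[a, b], [c, d]], det = ad - bc
det = (0)(0) - (0)(1) = 0 - 0 = 0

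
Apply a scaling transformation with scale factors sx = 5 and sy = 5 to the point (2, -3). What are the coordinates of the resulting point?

Scaling matrix:
[[5, 0], [0, 5]]
Result: (2 × 5, -3 × 5) = (10, -15)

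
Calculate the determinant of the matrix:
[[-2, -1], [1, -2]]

For a 2×2 matrix [[a, b], [c, d]], det = ad - bc
det = (-2)(-2) - (-1)(1) = 4 - -1 = 5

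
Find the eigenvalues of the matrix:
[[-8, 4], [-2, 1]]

Characteristic equation: det(A - λI) = 0
λ² - (trace)λ + (det) = 0
trace = -8 + 1 = -7, det = (-8)(1) - (4)(-2) = 0
λ² - (-7)λ + (0) = 0
λ = (-7 ± √((-7)² - 4·(0))) / 2 = (-7 ± √49) / 2
Solving: λ = -7, 0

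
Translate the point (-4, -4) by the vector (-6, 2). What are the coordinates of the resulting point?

Translation by (-6, 2) (homogeneous matrix [[1, 0, -6], [0, 1, 2], [0, 0, 1]]):
x' = -4 + -6 = -10
y' = -4 + 2 = -2
Result: (-10, -2)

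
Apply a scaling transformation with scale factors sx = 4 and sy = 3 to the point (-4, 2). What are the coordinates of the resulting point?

Scaling matrix:
[[4, 0], [0, 3]]
Result: (-4 × 4, 2 × 3) = (-16, 6)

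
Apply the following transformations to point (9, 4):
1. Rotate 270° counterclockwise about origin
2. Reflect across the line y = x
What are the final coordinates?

Step 1: Rotate 270° → (4, -9)
Step 2: Reflect across line y = x → (-9, 4)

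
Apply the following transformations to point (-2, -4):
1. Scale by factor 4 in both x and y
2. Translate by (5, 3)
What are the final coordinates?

Step 1: Scale (-2, -4) by 4 → (-8, -16)
Step 2: Translate by (5, 3) → (-3, -13)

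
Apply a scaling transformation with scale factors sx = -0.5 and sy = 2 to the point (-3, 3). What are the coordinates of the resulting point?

Scaling matrix:
[[-0.50, 0], [0, 2]]
Result: (-3 × -0.5, 3 × 2) = (1.5, 6)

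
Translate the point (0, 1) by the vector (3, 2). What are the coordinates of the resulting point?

Translation by (3, 2) (homogeneous matrix [[1, 0, 3], [0, 1, 2], [0, 0, 1]]):
x' = 0 + 3 = 3
y' = 1 + 2 = 3
Result: (3, 3)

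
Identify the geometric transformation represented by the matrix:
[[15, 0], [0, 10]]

This matrix represents: non-uniform scaling by sx = 15, sy = 10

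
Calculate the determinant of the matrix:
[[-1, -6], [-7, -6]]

For a 2×2 matrix [[a, b], [c, d]], det = ad - bc
det = (-1)(-6) - (-6)(-7) = 6 - 42 = -36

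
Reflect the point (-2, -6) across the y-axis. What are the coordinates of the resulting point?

Reflection across y-axis: (-2, -6) → (2, -6)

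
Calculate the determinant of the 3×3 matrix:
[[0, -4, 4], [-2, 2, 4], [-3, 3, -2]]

Expansion along first row:
det = 0·det([[2,4],[3,-2]]) - -4·det([[-2,4],[-3,-2]]) + 4·det([[-2,2],[-3,3]])
    = 0·(2·-2 - 4·3) - -4·(-2·-2 - 4·-3) + 4·(-2·3 - 2·-3)
    = 0·-16 - -4·16 + 4·0
    = 0 + 64 + 0 = 64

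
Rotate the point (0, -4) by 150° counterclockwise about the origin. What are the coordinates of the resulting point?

Rotation matrix for 150°: [[cos 150°, -sin 150°], [sin 150°, cos 150°]] ≈ [[-0.866025, -0.500000], [0.500000, -0.866025]]
[[-0.866025, -0.500000], [0.500000, -0.866025]] × [0, -4]ᵀ ≈ [2, 3.4641]ᵀ
Result: (2, 3.4641)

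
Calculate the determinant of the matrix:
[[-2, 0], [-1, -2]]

For a 2×2 matrix [[a, b], [c, d]], det = ad - bc
det = (-2)(-2) - (0)(-1) = 4 - 0 = 4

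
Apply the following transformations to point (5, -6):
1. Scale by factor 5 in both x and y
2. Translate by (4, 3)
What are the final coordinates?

Step 1: Scale (5, -6) by 5 → (25, -30)
Step 2: Translate by (4, 3) → (29, -27)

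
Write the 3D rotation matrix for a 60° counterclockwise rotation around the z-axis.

Rotation matrix for counterclockwise 60° around z-axis:
cos(60°) = 1/2, sin(60°) = √3/2
Result: [[1/2, -√3/2, 0], [√3/2, 1/2, 0], [0, 0, 1]]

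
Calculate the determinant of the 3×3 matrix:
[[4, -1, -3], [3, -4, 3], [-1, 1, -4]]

Expansion along first row:
det = 4·det([[-4,3],[1,-4]]) - -1·det([[3,3],[-1,-4]]) + -3·det([[3,-4],[-1,1]])
    = 4·(-4·-4 - 3·1) - -1·(3·-4 - 3·-1) + -3·(3·1 - -4·-1)
    = 4·13 - -1·-9 + -3·-1
    = 52 + -9 + 3 = 46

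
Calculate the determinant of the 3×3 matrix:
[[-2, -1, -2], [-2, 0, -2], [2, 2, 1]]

Expansion along first row:
det = -2·det([[0,-2],[2,1]]) - -1·det([[-2,-2],[2,1]]) + -2·det([[-2,0],[2,2]])
    = -2·(0·1 - -2·2) - -1·(-2·1 - -2·2) + -2·(-2·2 - 0·2)
    = -2·4 - -1·2 + -2·-4
    = -8 + 2 + 8 = 2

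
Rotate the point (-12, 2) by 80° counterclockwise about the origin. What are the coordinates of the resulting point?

Rotation matrix for 80°: [[cos 80°, -sin 80°], [sin 80°, cos 80°]] ≈ [[0.173648, -0.984808], [0.984808, 0.173648]]
[[0.173648, -0.984808], [0.984808, 0.173648]] × [-12, 2]ᵀ ≈ [-4.0534, -11.4704]ᵀ
Result: (-4.0534, -11.4704)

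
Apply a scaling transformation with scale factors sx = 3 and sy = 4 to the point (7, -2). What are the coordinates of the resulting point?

Scaling matrix:
[[3, 0], [0, 4]]
Result: (7 × 3, -2 × 4) = (21, -8)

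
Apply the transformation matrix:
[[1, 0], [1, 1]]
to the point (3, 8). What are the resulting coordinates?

Matrix multiplication:
[[1, 0], [1, 1]] × [3, 8]ᵀ
= [(1)(3) + (0)(8), (1)(3) + (1)(8)]ᵀ
= [3, 11]ᵀ
Result: (3, 11)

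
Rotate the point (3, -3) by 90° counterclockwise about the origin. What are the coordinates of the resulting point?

Rotation matrix for 90°: [[cos 90°, -sin 90°], [sin 90°, cos 90°]] = [[0, -1], [1, 0]]
[[0, -1], [1, 0]] × [3, -3]ᵀ = [3, 3]ᵀ
Result: (3, 3)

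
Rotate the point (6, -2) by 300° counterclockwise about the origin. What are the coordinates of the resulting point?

Rotation matrix for 300°: [[cos 300°, -sin 300°], [sin 300°, cos 300°]] ≈ [[0.500000, 0.866025], [-0.866025, 0.500000]]
[[0.500000, 0.866025], [-0.866025, 0.500000]] × [6, -2]ᵀ ≈ [1.2679, -6.1962]ᵀ
Result: (1.2679, -6.1962)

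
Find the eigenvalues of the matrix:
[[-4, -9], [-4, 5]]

Characteristic equation: det(A - λI) = 0
λ² - (trace)λ + (det) = 0
trace = -4 + 5 = 1, det = (-4)(5) - (-9)(-4) = -56
λ² - (1)λ + (-56) = 0
λ = (1 ± √((1)² - 4·(-56))) / 2 = (1 ± √225) / 2
Solving: λ = -7, 8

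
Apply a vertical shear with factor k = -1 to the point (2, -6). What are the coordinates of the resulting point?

Shear matrix for vertical shear with factor k = -1:
[[1, 0], [-1, 1]]
Result: (2, -6) → (2, -8)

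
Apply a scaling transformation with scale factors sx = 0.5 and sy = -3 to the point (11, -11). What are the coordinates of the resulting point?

Scaling matrix:
[[0.50, 0], [0, -3]]
Result: (11 × 0.5, -11 × -3) = (5.5, 33)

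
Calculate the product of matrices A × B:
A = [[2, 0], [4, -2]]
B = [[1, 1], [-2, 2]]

Matrix multiplication:
C[0][0] = 2×1 + 0×-2 = 2
C[0][1] = 2×1 + 0×2 = 2
C[1][0] = 4×1 + -2×-2 = 8
C[1][1] = 4×1 + -2×2 = 0
Result: [[2, 2], [8, 0]]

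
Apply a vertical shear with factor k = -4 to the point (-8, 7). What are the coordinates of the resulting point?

Shear matrix for vertical shear with factor k = -4:
[[1, 0], [-4, 1]]
Result: (-8, 7) → (-8, 39)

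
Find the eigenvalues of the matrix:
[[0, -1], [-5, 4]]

Characteristic equation: det(A - λI) = 0
λ² - (trace)λ + (det) = 0
trace = 0 + 4 = 4, det = (0)(4) - (-1)(-5) = -5
λ² - (4)λ + (-5) = 0
λ = (4 ± √((4)² - 4·(-5))) / 2 = (4 ± √36) / 2
Solving: λ = -1, 5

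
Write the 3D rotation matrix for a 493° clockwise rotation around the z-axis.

Rotation matrix for clockwise 493° around z-axis:
A clockwise rotation by 493° is a counterclockwise rotation by -493°.
cos(-493°) = -0.6820, sin(-493°) = -0.7314
Result: [[-0.6820, 0.7314, 0], [-0.7314, -0.6820, 0], [0, 0, 1]]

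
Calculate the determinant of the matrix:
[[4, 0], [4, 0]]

For a 2×2 matrix [[a, b], [c, d]], det = ad - bc
det = (4)(0) - (0)(4) = 0 - 0 = 0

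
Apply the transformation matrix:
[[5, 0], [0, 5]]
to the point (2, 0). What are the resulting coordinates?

Matrix multiplication:
[[5, 0], [0, 5]] × [2, 0]ᵀ
= [(5)(2) + (0)(0), (0)(2) + (5)(0)]ᵀ
= [10, 0]ᵀ
Result: (10, 0)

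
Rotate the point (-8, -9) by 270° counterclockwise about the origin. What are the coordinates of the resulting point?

Rotation matrix for 270°: [[cos 270°, -sin 270°], [sin 270°, cos 270°]] = [[0, 1], [-1, 0]]
[[0, 1], [-1, 0]] × [-8, -9]ᵀ = [-9, 8]ᵀ
Result: (-9, 8)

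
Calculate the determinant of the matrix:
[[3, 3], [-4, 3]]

For a 2×2 matrix [[a, b], [c, d]], det = ad - bc
det = (3)(3) - (3)(-4) = 9 - -12 = 21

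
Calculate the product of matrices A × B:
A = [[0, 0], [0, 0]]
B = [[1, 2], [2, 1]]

Matrix multiplication:
C[0][0] = 0×1 + 0×2 = 0
C[0][1] = 0×2 + 0×1 = 0
C[1][0] = 0×1 + 0×2 = 0
C[1][1] = 0×2 + 0×1 = 0
Result: [[0, 0], [0, 0]]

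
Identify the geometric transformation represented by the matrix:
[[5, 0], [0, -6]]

This matrix represents: non-uniform scaling by sx = 5, sy = -6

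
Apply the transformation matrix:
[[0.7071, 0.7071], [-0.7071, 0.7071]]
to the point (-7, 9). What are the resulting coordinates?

Matrix multiplication:
[[0.7071, 0.7071], [-0.7071, 0.7071]] × [-7, 9]ᵀ
= [(0.7071)(-7) + (0.7071)(9), (-0.7071)(-7) + (0.7071)(9)]ᵀ
= [1.4142, 11.3136]ᵀ
Result: (1.4142, 11.3136)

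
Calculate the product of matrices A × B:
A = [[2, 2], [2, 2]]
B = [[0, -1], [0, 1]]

Matrix multiplication:
C[0][0] = 2×0 + 2×0 = 0
C[0][1] = 2×-1 + 2×1 = 0
C[1][0] = 2×0 + 2×0 = 0
C[1][1] = 2×-1 + 2×1 = 0
Result: [[0, 0], [0, 0]]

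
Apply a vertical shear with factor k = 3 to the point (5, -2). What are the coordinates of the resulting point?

Shear matrix for vertical shear with factor k = 3:
[[1, 0], [3, 1]]
Result: (5, -2) → (5, 13)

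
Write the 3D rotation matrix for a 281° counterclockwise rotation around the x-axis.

Rotation matrix for counterclockwise 281° around x-axis:
cos(281°) = 0.1908, sin(281°) = -0.9816
Result: [[1, 0, 0], [0, 0.1908, 0.9816], [0, -0.9816, 0.1908]]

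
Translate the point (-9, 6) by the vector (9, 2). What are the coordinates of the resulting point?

Translation by (9, 2) (homogeneous matrix [[1, 0, 9], [0, 1, 2], [0, 0, 1]]):
x' = -9 + 9 = 0
y' = 6 + 2 = 8
Result: (0, 8)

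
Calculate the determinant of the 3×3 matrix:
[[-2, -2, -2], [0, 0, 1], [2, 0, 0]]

Expansion along first row:
det = -2·det([[0,1],[0,0]]) - -2·det([[0,1],[2,0]]) + -2·det([[0,0],[2,0]])
    = -2·(0·0 - 1·0) - -2·(0·0 - 1·2) + -2·(0·0 - 0·2)
    = -2·0 - -2·-2 + -2·0
    = 0 + -4 + 0 = -4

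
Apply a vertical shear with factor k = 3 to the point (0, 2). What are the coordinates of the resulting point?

Shear matrix for vertical shear with factor k = 3:
[[1, 0], [3, 1]]
Result: (0, 2) → (0, 2)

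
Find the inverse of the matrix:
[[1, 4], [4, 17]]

For [[a,b],[c,d]], inverse = (1/det)·[[d,-b],[-c,a]]
det = (1)(17) - (4)(4) = 17 - 16 = 1
Inverse = [[17, -4], [-4, 1]]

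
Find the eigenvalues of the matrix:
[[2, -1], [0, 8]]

Characteristic equation: det(A - λI) = 0
λ² - (trace)λ + (det) = 0
trace = 2 + 8 = 10, det = (2)(8) - (-1)(0) = 16
λ² - (10)λ + (16) = 0
λ = (10 ± √((10)² - 4·(16))) / 2 = (10 ± √36) / 2
Solving: λ = 2, 8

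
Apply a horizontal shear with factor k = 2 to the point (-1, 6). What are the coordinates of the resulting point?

Shear matrix for horizontal shear with factor k = 2:
[[1, 2], [0, 1]]
Result: (-1, 6) → (11, 6)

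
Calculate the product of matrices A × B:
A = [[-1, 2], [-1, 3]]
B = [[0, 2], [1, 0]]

Matrix multiplication:
C[0][0] = -1×0 + 2×1 = 2
C[0][1] = -1×2 + 2×0 = -2
C[1][0] = -1×0 + 3×1 = 3
C[1][1] = -1×2 + 3×0 = -2
Result: [[2, -2], [3, -2]]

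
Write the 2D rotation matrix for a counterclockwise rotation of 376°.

Rotation matrix formula: [[cos θ, -sin θ], [sin θ, cos θ]]
For θ = 376°:
cos(376°) = 0.9613
sin(376°) = 0.2756
Result: [[0.9613, -0.2756], [0.2756, 0.9613]]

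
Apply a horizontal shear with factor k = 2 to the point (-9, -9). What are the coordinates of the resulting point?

Shear matrix for horizontal shear with factor k = 2:
[[1, 2], [0, 1]]
Result: (-9, -9) → (-27, -9)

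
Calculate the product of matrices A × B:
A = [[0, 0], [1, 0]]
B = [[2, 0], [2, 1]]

Matrix multiplication:
C[0][0] = 0×2 + 0×2 = 0
C[0][1] = 0×0 + 0×1 = 0
C[1][0] = 1×2 + 0×2 = 2
C[1][1] = 1×0 + 0×1 = 0
Result: [[0, 0], [2, 0]]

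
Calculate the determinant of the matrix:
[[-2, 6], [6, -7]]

For a 2×2 matrix [[a, b], [c, d]], det = ad - bc
det = (-2)(-7) - (6)(6) = 14 - 36 = -22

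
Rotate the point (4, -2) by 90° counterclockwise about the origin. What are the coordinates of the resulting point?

Rotation matrix for 90°: [[cos 90°, -sin 90°], [sin 90°, cos 90°]] = [[0, -1], [1, 0]]
[[0, -1], [1, 0]] × [4, -2]ᵀ = [2, 4]ᵀ
Result: (2, 4)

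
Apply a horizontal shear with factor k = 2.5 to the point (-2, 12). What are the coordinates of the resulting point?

Shear matrix for horizontal shear with factor k = 2.5:
[[1, 2.50], [0, 1]]
Result: (-2, 12) → (28, 12)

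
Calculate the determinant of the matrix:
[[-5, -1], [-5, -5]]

For a 2×2 matrix [[a, b], [c, d]], det = ad - bc
det = (-5)(-5) - (-1)(-5) = 25 - 5 = 20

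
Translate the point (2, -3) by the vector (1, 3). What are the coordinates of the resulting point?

Translation by (1, 3) (homogeneous matrix [[1, 0, 1], [0, 1, 3], [0, 0, 1]]):
x' = 2 + 1 = 3
y' = -3 + 3 = 0
Result: (3, 0)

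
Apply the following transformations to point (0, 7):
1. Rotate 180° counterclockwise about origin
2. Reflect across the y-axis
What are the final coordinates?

Step 1: Rotate 180° → (0, -7)
Step 2: Reflect across y-axis → (0, -7)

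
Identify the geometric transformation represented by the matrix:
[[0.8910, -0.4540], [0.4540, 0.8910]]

This matrix represents: rotation by 27° counterclockwise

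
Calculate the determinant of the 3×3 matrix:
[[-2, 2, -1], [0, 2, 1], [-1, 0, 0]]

Expansion along first row:
det = -2·det([[2,1],[0,0]]) - 2·det([[0,1],[-1,0]]) + -1·det([[0,2],[-1,0]])
    = -2·(2·0 - 1·0) - 2·(0·0 - 1·-1) + -1·(0·0 - 2·-1)
    = -2·0 - 2·1 + -1·2
    = 0 + -2 + -2 = -4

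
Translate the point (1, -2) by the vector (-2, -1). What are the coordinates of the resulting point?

Translation by (-2, -1) (homogeneous matrix [[1, 0, -2], [0, 1, -1], [0, 0, 1]]):
x' = 1 + -2 = -1
y' = -2 + -1 = -3
Result: (-1, -3)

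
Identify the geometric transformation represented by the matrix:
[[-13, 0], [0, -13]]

This matrix represents: uniform scaling by factor -13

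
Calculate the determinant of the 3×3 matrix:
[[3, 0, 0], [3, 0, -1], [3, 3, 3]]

Expansion along first row:
det = 3·det([[0,-1],[3,3]]) - 0·det([[3,-1],[3,3]]) + 0·det([[3,0],[3,3]])
    = 3·(0·3 - -1·3) - 0·(3·3 - -1·3) + 0·(3·3 - 0·3)
    = 3·3 - 0·12 + 0·9
    = 9 + 0 + 0 = 9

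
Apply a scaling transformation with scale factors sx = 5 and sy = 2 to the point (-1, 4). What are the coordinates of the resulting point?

Scaling matrix:
[[5, 0], [0, 2]]
Result: (-1 × 5, 4 × 2) = (-5, 8)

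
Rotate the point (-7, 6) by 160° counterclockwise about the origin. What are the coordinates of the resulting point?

Rotation matrix for 160°: [[cos 160°, -sin 160°], [sin 160°, cos 160°]] ≈ [[-0.939693, -0.342020], [0.342020, -0.939693]]
[[-0.939693, -0.342020], [0.342020, -0.939693]] × [-7, 6]ᵀ ≈ [4.5257, -8.0323]ᵀ
Result: (4.5257, -8.0323)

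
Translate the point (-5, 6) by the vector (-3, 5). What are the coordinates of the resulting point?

Translation by (-3, 5) (homogeneous matrix [[1, 0, -3], [0, 1, 5], [0, 0, 1]]):
x' = -5 + -3 = -8
y' = 6 + 5 = 11
Result: (-8, 11)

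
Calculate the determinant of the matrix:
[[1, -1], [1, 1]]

For a 2×2 matrix [[a, b], [c, d]], det = ad - bc
det = (1)(1) - (-1)(1) = 1 - -1 = 2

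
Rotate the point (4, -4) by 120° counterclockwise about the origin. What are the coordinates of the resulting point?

Rotation matrix for 120°: [[cos 120°, -sin 120°], [sin 120°, cos 120°]] ≈ [[-0.500000, -0.866025], [0.866025, -0.500000]]
[[-0.500000, -0.866025], [0.866025, -0.500000]] × [4, -4]ᵀ ≈ [1.4641, 5.4641]ᵀ
Result: (1.4641, 5.4641)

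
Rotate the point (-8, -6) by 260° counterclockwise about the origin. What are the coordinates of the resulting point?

Rotation matrix for 260°: [[cos 260°, -sin 260°], [sin 260°, cos 260°]] ≈ [[-0.173648, 0.984808], [-0.984808, -0.173648]]
[[-0.173648, 0.984808], [-0.984808, -0.173648]] × [-8, -6]ᵀ ≈ [-4.5197, 8.9204]ᵀ
Result: (-4.5197, 8.9204)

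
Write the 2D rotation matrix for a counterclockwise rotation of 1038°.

Rotation matrix formula: [[cos θ, -sin θ], [sin θ, cos θ]]
For θ = 1038°:
cos(1038°) = 0.7431
sin(1038°) = -0.6691
Result: [[0.7431, 0.6691], [-0.6691, 0.7431]]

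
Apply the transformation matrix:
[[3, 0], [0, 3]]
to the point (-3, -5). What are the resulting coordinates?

Matrix multiplication:
[[3, 0], [0, 3]] × [-3, -5]ᵀ
= [(3)(-3) + (0)(-5), (0)(-3) + (3)(-5)]ᵀ
= [-9, -15]ᵀ
Result: (-9, -15)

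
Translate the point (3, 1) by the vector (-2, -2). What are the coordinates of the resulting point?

Translation by (-2, -2) (homogeneous matrix [[1, 0, -2], [0, 1, -2], [0, 0, 1]]):
x' = 3 + -2 = 1
y' = 1 + -2 = -1
Result: (1, -1)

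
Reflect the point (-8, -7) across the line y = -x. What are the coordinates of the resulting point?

Reflection across line y = -x: (-8, -7) → (7, 8)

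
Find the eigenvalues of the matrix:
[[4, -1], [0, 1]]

Characteristic equation: det(A - λI) = 0
λ² - (trace)λ + (det) = 0
trace = 4 + 1 = 5, det = (4)(1) - (-1)(0) = 4
λ² - (5)λ + (4) = 0
λ = (5 ± √((5)² - 4·(4))) / 2 = (5 ± √9) / 2
Solving: λ = 1, 4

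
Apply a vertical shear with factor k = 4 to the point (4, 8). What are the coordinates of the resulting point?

Shear matrix for vertical shear with factor k = 4:
[[1, 0], [4, 1]]
Result: (4, 8) → (4, 24)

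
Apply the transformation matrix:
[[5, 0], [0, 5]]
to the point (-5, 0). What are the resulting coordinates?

Matrix multiplication:
[[5, 0], [0, 5]] × [-5, 0]ᵀ
= [(5)(-5) + (0)(0), (0)(-5) + (5)(0)]ᵀ
= [-25, 0]ᵀ
Result: (-25, 0)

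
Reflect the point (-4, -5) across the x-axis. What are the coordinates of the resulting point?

Reflection across x-axis: (-4, -5) → (-4, 5)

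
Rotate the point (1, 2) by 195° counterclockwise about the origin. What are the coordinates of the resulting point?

Rotation matrix for 195°: [[cos 195°, -sin 195°], [sin 195°, cos 195°]] ≈ [[-0.965926, 0.258819], [-0.258819, -0.965926]]
[[-0.965926, 0.258819], [-0.258819, -0.965926]] × [1, 2]ᵀ ≈ [-0.4483, -2.1907]ᵀ
Result: (-0.4483, -2.1907)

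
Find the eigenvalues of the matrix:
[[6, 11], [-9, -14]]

Characteristic equation: det(A - λI) = 0
λ² - (trace)λ + (det) = 0
trace = 6 + -14 = -8, det = (6)(-14) - (11)(-9) = 15
λ² - (-8)λ + (15) = 0
λ = (-8 ± √((-8)² - 4·(15))) / 2 = (-8 ± √4) / 2
Solving: λ = -5, -3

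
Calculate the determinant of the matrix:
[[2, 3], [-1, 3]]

For a 2×2 matrix [[a, b], [c, d]], det = ad - bc
det = (2)(3) - (3)(-1) = 6 - -3 = 9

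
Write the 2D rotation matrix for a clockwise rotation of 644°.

Rotation matrix formula: [[cos θ, -sin θ], [sin θ, cos θ]]
A clockwise rotation by 644° is equivalent to a counterclockwise rotation by -644°.
For θ = -644°:
cos(-644°) = 0.2419
sin(-644°) = 0.9703
Result: [[0.2419, -0.9703], [0.9703, 0.2419]]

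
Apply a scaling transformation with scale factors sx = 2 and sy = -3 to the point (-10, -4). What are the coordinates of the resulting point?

Scaling matrix:
[[2, 0], [0, -3]]
Result: (-10 × 2, -4 × -3) = (-20, 12)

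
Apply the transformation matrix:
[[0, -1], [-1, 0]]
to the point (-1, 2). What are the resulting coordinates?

Matrix multiplication:
[[0, -1], [-1, 0]] × [-1, 2]ᵀ
= [(0)(-1) + (-1)(2), (-1)(-1) + (0)(2)]ᵀ
= [-2, 1]ᵀ
Result: (-2, 1)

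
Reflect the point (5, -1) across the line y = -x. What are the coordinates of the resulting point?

Reflection across line y = -x: (5, -1) → (1, -5)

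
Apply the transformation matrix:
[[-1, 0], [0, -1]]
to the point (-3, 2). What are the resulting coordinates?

Matrix multiplication:
[[-1, 0], [0, -1]] × [-3, 2]ᵀ
= [(-1)(-3) + (0)(2), (0)(-3) + (-1)(2)]ᵀ
= [3, -2]ᵀ
Result: (3, -2)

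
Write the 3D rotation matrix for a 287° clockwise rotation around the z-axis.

Rotation matrix for clockwise 287° around z-axis:
A clockwise rotation by 287° is a counterclockwise rotation by -287°.
cos(-287°) = 0.2924, sin(-287°) = 0.9563
Result: [[0.2924, -0.9563, 0], [0.9563, 0.2924, 0], [0, 0, 1]]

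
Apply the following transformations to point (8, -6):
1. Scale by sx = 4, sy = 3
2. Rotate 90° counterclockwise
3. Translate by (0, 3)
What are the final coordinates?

Step 1: Scale → (32, -18)
Step 2: Rotate 90° → (18, 32)
Step 3: Translate → (18, 35)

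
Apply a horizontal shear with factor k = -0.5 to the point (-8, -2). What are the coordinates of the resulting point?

Shear matrix for horizontal shear with factor k = -0.5:
[[1, -0.50], [0, 1]]
Result: (-8, -2) → (-7, -2)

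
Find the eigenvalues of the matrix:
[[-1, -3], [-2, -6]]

Characteristic equation: det(A - λI) = 0
λ² - (trace)λ + (det) = 0
trace = -1 + -6 = -7, det = (-1)(-6) - (-3)(-2) = 0
λ² - (-7)λ + (0) = 0
λ = (-7 ± √((-7)² - 4·(0))) / 2 = (-7 ± √49) / 2
Solving: λ = -7, 0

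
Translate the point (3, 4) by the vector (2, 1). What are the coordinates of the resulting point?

Translation by (2, 1) (homogeneous matrix [[1, 0, 2], [0, 1, 1], [0, 0, 1]]):
x' = 3 + 2 = 5
y' = 4 + 1 = 5
Result: (5, 5)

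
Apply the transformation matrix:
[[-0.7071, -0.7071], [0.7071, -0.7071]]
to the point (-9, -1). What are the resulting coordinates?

Matrix multiplication:
[[-0.7071, -0.7071], [0.7071, -0.7071]] × [-9, -1]ᵀ
= [(-0.7071)(-9) + (-0.7071)(-1), (0.7071)(-9) + (-0.7071)(-1)]ᵀ
= [7.0710, -5.6568]ᵀ
Result: (7.0710, -5.6568)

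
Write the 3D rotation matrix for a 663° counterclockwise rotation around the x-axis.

Rotation matrix for counterclockwise 663° around x-axis:
cos(663°) = 0.5446, sin(663°) = -0.8387
Result: [[1, 0, 0], [0, 0.5446, 0.8387], [0, -0.8387, 0.5446]]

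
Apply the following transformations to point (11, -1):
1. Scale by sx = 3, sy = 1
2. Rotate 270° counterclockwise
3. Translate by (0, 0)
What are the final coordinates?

Step 1: Scale → (33, -1)
Step 2: Rotate 270° → (-1, -33)
Step 3: Translate → (-1, -33)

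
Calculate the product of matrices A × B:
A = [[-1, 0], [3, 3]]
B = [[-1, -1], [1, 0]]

Matrix multiplication:
C[0][0] = -1×-1 + 0×1 = 1
C[0][1] = -1×-1 + 0×0 = 1
C[1][0] = 3×-1 + 3×1 = 0
C[1][1] = 3×-1 + 3×0 = -3
Result: [[1, 1], [0, -3]]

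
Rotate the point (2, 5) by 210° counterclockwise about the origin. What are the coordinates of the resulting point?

Rotation matrix for 210°: [[cos 210°, -sin 210°], [sin 210°, cos 210°]] ≈ [[-0.866025, 0.500000], [-0.500000, -0.866025]]
[[-0.866025, 0.500000], [-0.500000, -0.866025]] × [2, 5]ᵀ ≈ [0.7679, -5.3301]ᵀ
Result: (0.7679, -5.3301)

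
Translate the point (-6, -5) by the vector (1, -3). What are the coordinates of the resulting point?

Translation by (1, -3) (homogeneous matrix [[1, 0, 1], [0, 1, -3], [0, 0, 1]]):
x' = -6 + 1 = -5
y' = -5 + -3 = -8
Result: (-5, -8)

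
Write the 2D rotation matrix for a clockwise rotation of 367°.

Rotation matrix formula: [[cos θ, -sin θ], [sin θ, cos θ]]
A clockwise rotation by 367° is equivalent to a counterclockwise rotation by -367°.
For θ = -367°:
cos(-367°) = 0.9925
sin(-367°) = -0.1219
Result: [[0.9925, 0.1219], [-0.1219, 0.9925]]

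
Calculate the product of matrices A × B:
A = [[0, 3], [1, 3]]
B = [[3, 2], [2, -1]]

Matrix multiplication:
C[0][0] = 0×3 + 3×2 = 6
C[0][1] = 0×2 + 3×-1 = -3
C[1][0] = 1×3 + 3×2 = 9
C[1][1] = 1×2 + 3×-1 = -1
Result: [[6, -3], [9, -1]]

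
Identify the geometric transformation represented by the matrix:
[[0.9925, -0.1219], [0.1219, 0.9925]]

This matrix represents: rotation by 7° counterclockwise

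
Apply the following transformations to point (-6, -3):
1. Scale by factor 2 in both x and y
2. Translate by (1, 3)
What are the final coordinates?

Step 1: Scale (-6, -3) by 2 → (-12, -6)
Step 2: Translate by (1, 3) → (-11, -3)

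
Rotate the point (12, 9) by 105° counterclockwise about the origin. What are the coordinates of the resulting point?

Rotation matrix for 105°: [[cos 105°, -sin 105°], [sin 105°, cos 105°]] ≈ [[-0.258819, -0.965926], [0.965926, -0.258819]]
[[-0.258819, -0.965926], [0.965926, -0.258819]] × [12, 9]ᵀ ≈ [-11.7992, 9.2617]ᵀ
Result: (-11.7992, 9.2617)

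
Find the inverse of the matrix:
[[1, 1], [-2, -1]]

For [[a,b],[c,d]], inverse = (1/det)·[[d,-b],[-c,a]]
det = (1)(-1) - (1)(-2) = -1 - -2 = 1
Inverse = [[-1, -1], [2, 1]]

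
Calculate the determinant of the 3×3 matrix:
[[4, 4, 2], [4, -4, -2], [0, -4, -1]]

Expansion along first row:
det = 4·det([[-4,-2],[-4,-1]]) - 4·det([[4,-2],[0,-1]]) + 2·det([[4,-4],[0,-4]])
    = 4·(-4·-1 - -2·-4) - 4·(4·-1 - -2·0) + 2·(4·-4 - -4·0)
    = 4·-4 - 4·-4 + 2·-16
    = -16 + 16 + -32 = -32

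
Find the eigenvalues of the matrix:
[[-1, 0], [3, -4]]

Characteristic equation: det(A - λI) = 0
λ² - (trace)λ + (det) = 0
trace = -1 + -4 = -5, det = (-1)(-4) - (0)(3) = 4
λ² - (-5)λ + (4) = 0
λ = (-5 ± √((-5)² - 4·(4))) / 2 = (-5 ± √9) / 2
Solving: λ = -4, -1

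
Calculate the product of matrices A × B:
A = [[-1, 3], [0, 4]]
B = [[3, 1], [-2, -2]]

Matrix multiplication:
C[0][0] = -1×3 + 3×-2 = -9
C[0][1] = -1×1 + 3×-2 = -7
C[1][0] = 0×3 + 4×-2 = -8
C[1][1] = 0×1 + 4×-2 = -8
Result: [[-9, -7], [-8, -8]]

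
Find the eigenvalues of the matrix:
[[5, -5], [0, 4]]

Characteristic equation: det(A - λI) = 0
λ² - (trace)λ + (det) = 0
trace = 5 + 4 = 9, det = (5)(4) - (-5)(0) = 20
λ² - (9)λ + (20) = 0
λ = (9 ± √((9)² - 4·(20))) / 2 = (9 ± √1) / 2
Solving: λ = 4, 5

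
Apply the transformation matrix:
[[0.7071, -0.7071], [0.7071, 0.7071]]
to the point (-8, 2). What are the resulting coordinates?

Matrix multiplication:
[[0.7071, -0.7071], [0.7071, 0.7071]] × [-8, 2]ᵀ
= [(0.7071)(-8) + (-0.7071)(2), (0.7071)(-8) + (0.7071)(2)]ᵀ
= [-7.0710, -4.2426]ᵀ
Result: (-7.0710, -4.2426)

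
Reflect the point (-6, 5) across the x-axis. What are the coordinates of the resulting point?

Reflection across x-axis: (-6, 5) → (-6, -5)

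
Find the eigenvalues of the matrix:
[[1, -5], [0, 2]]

Characteristic equation: det(A - λI) = 0
λ² - (trace)λ + (det) = 0
trace = 1 + 2 = 3, det = (1)(2) - (-5)(0) = 2
λ² - (3)λ + (2) = 0
λ = (3 ± √((3)² - 4·(2))) / 2 = (3 ± √1) / 2
Solving: λ = 1, 2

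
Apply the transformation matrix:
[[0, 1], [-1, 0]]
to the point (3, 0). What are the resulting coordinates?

Matrix multiplication:
[[0, 1], [-1, 0]] × [3, 0]ᵀ
= [(0)(3) + (1)(0), (-1)(3) + (0)(0)]ᵀ
= [0, -3]ᵀ
Result: (0, -3)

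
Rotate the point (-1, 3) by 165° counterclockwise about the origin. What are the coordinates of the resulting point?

Rotation matrix for 165°: [[cos 165°, -sin 165°], [sin 165°, cos 165°]] ≈ [[-0.965926, -0.258819], [0.258819, -0.965926]]
[[-0.965926, -0.258819], [0.258819, -0.965926]] × [-1, 3]ᵀ ≈ [0.1895, -3.1566]ᵀ
Result: (0.1895, -3.1566)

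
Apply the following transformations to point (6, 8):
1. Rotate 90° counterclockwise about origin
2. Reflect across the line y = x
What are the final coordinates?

Step 1: Rotate 90° → (-8, 6)
Step 2: Reflect across line y = x → (6, -8)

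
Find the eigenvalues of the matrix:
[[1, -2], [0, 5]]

Characteristic equation: det(A - λI) = 0
λ² - (trace)λ + (det) = 0
trace = 1 + 5 = 6, det = (1)(5) - (-2)(0) = 5
λ² - (6)λ + (5) = 0
λ = (6 ± √((6)² - 4·(5))) / 2 = (6 ± √16) / 2
Solving: λ = 1, 5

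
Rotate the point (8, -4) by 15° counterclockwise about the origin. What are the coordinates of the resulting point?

Rotation matrix for 15°: [[cos 15°, -sin 15°], [sin 15°, cos 15°]] ≈ [[0.965926, -0.258819], [0.258819, 0.965926]]
[[0.965926, -0.258819], [0.258819, 0.965926]] × [8, -4]ᵀ ≈ [8.7627, -1.7932]ᵀ
Result: (8.7627, -1.7932)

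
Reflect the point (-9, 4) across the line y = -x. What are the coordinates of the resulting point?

Reflection across line y = -x: (-9, 4) → (-4, 9)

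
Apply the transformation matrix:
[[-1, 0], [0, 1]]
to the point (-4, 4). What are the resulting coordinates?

Matrix multiplication:
[[-1, 0], [0, 1]] × [-4, 4]ᵀ
= [(-1)(-4) + (0)(4), (0)(-4) + (1)(4)]ᵀ
= [4, 4]ᵀ
Result: (4, 4)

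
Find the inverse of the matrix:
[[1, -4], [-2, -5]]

For [[a,b],[c,d]], inverse = (1/det)·[[d,-b],[-c,a]]
det = (1)(-5) - (-4)(-2) = -5 - 8 = -13
Inverse = (1/-13)·[[-5, 4], [2, 1]]
= [[5/13, -4/13], [-2/13, -1/13]]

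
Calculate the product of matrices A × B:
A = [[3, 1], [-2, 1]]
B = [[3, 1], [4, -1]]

Matrix multiplication:
C[0][0] = 3×3 + 1×4 = 13
C[0][1] = 3×1 + 1×-1 = 2
C[1][0] = -2×3 + 1×4 = -2
C[1][1] = -2×1 + 1×-1 = -3
Result: [[13, 2], [-2, -3]]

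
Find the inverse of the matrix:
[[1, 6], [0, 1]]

For [[a,b],[c,d]], inverse = (1/det)·[[d,-b],[-c,a]]
det = (1)(1) - (6)(0) = 1 - 0 = 1
Inverse = [[1, -6], [0, 1]]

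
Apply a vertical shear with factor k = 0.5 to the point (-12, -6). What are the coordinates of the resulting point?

Shear matrix for vertical shear with factor k = 0.5:
[[1, 0], [0.50, 1]]
Result: (-12, -6) → (-12, -12)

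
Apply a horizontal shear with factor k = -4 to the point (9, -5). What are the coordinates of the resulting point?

Shear matrix for horizontal shear with factor k = -4:
[[1, -4], [0, 1]]
Result: (9, -5) → (29, -5)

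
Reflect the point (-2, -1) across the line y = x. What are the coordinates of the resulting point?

Reflection across line y = x: (-2, -1) → (-1, -2)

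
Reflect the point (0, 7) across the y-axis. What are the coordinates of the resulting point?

Reflection across y-axis: (0, 7) → (0, 7)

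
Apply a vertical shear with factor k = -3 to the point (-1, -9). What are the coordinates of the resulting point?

Shear matrix for vertical shear with factor k = -3:
[[1, 0], [-3, 1]]
Result: (-1, -9) → (-1, -6)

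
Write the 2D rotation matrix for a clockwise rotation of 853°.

Rotation matrix formula: [[cos θ, -sin θ], [sin θ, cos θ]]
A clockwise rotation by 853° is equivalent to a counterclockwise rotation by -853°.
For θ = -853°:
cos(-853°) = -0.6820
sin(-853°) = -0.7314
Result: [[-0.6820, 0.7314], [-0.7314, -0.6820]]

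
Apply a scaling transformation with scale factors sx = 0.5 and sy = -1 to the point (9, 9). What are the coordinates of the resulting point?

Scaling matrix:
[[0.50, 0], [0, -1]]
Result: (9 × 0.5, 9 × -1) = (4.5, -9)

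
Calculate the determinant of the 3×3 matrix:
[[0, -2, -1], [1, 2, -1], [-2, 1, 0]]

Expansion along first row:
det = 0·det([[2,-1],[1,0]]) - -2·det([[1,-1],[-2,0]]) + -1·det([[1,2],[-2,1]])
    = 0·(2·0 - -1·1) - -2·(1·0 - -1·-2) + -1·(1·1 - 2·-2)
    = 0·1 - -2·-2 + -1·5
    = 0 + -4 + -5 = -9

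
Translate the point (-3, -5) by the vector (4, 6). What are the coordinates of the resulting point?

Translation by (4, 6) (homogeneous matrix [[1, 0, 4], [0, 1, 6], [0, 0, 1]]):
x' = -3 + 4 = 1
y' = -5 + 6 = 1
Result: (1, 1)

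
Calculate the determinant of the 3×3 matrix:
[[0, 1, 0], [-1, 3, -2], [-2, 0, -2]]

Expansion along first row:
det = 0·det([[3,-2],[0,-2]]) - 1·det([[-1,-2],[-2,-2]]) + 0·det([[-1,3],[-2,0]])
    = 0·(3·-2 - -2·0) - 1·(-1·-2 - -2·-2) + 0·(-1·0 - 3·-2)
    = 0·-6 - 1·-2 + 0·6
    = 0 + 2 + 0 = 2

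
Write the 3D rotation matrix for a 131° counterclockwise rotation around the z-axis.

Rotation matrix for counterclockwise 131° around z-axis:
cos(131°) = -0.6561, sin(131°) = 0.7547
Result: [[-0.6561, -0.7547, 0], [0.7547, -0.6561, 0], [0, 0, 1]]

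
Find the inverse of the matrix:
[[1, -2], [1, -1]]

For [[a,b],[c,d]], inverse = (1/det)·[[d,-b],[-c,a]]
det = (1)(-1) - (-2)(1) = -1 - -2 = 1
Inverse = [[-1, 2], [-1, 1]]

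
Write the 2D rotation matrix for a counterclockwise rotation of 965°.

Rotation matrix formula: [[cos θ, -sin θ], [sin θ, cos θ]]
For θ = 965°:
cos(965°) = -0.4226
sin(965°) = -0.9063
Result: [[-0.4226, 0.9063], [-0.9063, -0.4226]]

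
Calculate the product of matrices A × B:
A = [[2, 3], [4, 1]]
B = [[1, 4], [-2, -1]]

Matrix multiplication:
C[0][0] = 2×1 + 3×-2 = -4
C[0][1] = 2×4 + 3×-1 = 5
C[1][0] = 4×1 + 1×-2 = 2
C[1][1] = 4×4 + 1×-1 = 15
Result: [[-4, 5], [2, 15]]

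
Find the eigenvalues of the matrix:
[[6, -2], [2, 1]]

Characteristic equation: det(A - λI) = 0
λ² - (trace)λ + (det) = 0
trace = 6 + 1 = 7, det = (6)(1) - (-2)(2) = 10
λ² - (7)λ + (10) = 0
λ = (7 ± √((7)² - 4·(10))) / 2 = (7 ± √9) / 2
Solving: λ = 2, 5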